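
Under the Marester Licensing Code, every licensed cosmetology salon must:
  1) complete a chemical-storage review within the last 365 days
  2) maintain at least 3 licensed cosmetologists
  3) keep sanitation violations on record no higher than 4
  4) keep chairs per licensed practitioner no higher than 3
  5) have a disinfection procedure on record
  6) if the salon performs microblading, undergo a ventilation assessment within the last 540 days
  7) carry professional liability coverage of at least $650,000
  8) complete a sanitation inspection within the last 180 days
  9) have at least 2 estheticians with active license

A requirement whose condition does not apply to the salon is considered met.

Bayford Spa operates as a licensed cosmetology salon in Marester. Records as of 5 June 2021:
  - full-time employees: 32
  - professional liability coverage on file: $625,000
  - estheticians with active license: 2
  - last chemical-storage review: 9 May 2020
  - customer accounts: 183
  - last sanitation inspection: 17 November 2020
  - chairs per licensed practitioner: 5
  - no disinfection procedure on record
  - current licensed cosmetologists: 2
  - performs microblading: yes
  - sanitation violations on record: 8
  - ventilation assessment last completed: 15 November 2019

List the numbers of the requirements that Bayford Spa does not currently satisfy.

1, 2, 3, 4, 5, 6, 7, 8

1. chemical-storage review 392 days ago vs limit 365 → not met
2. licensed cosmetologists 2 < 3 → not met
3. sanitation violations on record 8 > 4 → not met
4. chairs per licensed practitioner 5 > 3 → not met
5. disinfection procedure absent → not met
6. condition 'performs microblading' holds; ventilation assessment 568 days ago vs limit 540 → not met
7. professional liability coverage $625,000 < $650,000 → not met
8. sanitation inspection 200 days ago vs limit 180 → not met
9. estheticians with active license 2 ≥ 2 → met
Not met: 1, 2, 3, 4, 5, 6, 7, 8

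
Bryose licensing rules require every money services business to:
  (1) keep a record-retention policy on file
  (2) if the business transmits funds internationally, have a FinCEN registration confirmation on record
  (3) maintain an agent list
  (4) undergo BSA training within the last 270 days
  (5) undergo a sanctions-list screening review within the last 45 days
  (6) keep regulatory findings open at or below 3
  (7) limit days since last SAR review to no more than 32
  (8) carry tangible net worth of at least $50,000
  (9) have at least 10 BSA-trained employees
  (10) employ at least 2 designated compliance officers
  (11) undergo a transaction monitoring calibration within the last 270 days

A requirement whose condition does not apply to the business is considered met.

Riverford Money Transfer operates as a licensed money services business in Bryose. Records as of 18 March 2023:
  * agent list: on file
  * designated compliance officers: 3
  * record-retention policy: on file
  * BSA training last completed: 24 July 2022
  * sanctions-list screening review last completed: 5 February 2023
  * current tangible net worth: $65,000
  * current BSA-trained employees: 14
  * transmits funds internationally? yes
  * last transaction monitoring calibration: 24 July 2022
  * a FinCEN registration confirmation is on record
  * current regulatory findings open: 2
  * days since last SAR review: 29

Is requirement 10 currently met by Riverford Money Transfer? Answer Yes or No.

Yes

10. designated compliance officers 3 ≥ 2 → met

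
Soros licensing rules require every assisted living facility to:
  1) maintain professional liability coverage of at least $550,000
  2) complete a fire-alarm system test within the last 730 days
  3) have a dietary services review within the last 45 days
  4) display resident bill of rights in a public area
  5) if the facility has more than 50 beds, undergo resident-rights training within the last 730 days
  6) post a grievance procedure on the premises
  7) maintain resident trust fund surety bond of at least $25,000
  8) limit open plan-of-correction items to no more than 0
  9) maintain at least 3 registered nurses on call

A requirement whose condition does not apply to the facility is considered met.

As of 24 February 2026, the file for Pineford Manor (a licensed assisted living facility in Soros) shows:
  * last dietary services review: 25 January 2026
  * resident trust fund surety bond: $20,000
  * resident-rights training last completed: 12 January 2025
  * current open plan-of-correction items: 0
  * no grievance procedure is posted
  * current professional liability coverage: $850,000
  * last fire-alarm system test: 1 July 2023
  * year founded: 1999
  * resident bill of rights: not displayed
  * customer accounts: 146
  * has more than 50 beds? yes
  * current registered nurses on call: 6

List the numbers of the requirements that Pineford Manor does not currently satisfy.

2, 4, 6, 7

1. professional liability coverage $850,000 ≥ $550,000 → met
2. fire-alarm system test 969 days ago vs limit 730 → not met
3. dietary services review 30 days ago vs limit 45 → met
4. resident bill of rights absent → not met
5. condition 'has more than 50 beds' holds; resident-rights training 408 days ago vs limit 730 → met
6. grievance procedure absent → not met
7. resident trust fund surety bond $20,000 < $25,000 → not met
8. open plan-of-correction items 0 ≤ 0 → met
9. registered nurses on call 6 ≥ 3 → met
Not met: 2, 4, 6, 7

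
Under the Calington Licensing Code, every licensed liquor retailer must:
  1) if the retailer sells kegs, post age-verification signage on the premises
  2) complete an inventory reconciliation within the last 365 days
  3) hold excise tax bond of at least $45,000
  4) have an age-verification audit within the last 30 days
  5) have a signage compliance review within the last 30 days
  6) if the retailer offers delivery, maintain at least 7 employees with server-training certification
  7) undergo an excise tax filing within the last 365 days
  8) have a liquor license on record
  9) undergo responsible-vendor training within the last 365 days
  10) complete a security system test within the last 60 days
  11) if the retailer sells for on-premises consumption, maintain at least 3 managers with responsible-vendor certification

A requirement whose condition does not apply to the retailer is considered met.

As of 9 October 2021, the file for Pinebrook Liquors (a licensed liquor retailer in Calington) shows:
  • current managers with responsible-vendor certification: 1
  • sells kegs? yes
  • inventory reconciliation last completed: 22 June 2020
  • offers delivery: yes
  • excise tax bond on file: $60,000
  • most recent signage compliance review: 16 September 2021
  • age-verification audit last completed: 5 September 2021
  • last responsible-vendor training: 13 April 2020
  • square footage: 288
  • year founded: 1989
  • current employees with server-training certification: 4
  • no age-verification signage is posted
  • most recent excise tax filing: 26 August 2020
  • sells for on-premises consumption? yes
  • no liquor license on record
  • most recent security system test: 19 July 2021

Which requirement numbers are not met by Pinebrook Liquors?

1, 2, 4, 6, 7, 8, 9, 10, 11

1. condition 'sells kegs' holds; age-verification signage absent → not met
2. inventory reconciliation 474 days ago vs limit 365 → not met
3. excise tax bond $60,000 ≥ $45,000 → met
4. age-verification audit 34 days ago vs limit 30 → not met
5. signage compliance review 23 days ago vs limit 30 → met
6. condition 'offers delivery' holds; employees with server-training certification 4 < 7 → not met
7. excise tax filing 409 days ago vs limit 365 → not met
8. liquor license absent → not met
9. responsible-vendor training 544 days ago vs limit 365 → not met
10. security system test 82 days ago vs limit 60 → not met
11. condition 'sells for on-premises consumption' holds; managers with responsible-vendor certification 1 < 3 → not met
Not met: 1, 2, 4, 6, 7, 8, 9, 10, 11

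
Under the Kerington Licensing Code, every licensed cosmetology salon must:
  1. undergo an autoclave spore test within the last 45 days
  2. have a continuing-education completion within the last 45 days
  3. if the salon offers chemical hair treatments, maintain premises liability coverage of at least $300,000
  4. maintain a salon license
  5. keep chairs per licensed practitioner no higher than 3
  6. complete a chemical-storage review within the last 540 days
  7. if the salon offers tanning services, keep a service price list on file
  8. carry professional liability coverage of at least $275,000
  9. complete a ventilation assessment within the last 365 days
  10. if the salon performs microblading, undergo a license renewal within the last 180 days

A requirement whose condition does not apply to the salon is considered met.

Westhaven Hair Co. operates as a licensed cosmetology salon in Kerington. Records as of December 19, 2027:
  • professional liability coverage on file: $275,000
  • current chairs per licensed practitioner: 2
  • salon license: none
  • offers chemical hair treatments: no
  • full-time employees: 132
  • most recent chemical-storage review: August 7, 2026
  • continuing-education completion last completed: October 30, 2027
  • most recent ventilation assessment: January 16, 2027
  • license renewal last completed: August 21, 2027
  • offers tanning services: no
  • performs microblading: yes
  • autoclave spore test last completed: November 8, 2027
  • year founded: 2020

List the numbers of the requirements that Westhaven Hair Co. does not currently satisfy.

2, 4

1. autoclave spore test 41 days ago vs limit 45 → met
2. continuing-education completion 50 days ago vs limit 45 → not met
3. condition 'offers chemical hair treatments' does not hold → requirement n/a → met
4. salon license absent → not met
5. chairs per licensed practitioner 2 ≤ 3 → met
6. chemical-storage review 499 days ago vs limit 540 → met
7. condition 'offers tanning services' does not hold → requirement n/a → met
8. professional liability coverage $275,000 ≥ $275,000 → met
9. ventilation assessment 337 days ago vs limit 365 → met
10. condition 'performs microblading' holds; license renewal 120 days ago vs limit 180 → met
Not met: 2, 4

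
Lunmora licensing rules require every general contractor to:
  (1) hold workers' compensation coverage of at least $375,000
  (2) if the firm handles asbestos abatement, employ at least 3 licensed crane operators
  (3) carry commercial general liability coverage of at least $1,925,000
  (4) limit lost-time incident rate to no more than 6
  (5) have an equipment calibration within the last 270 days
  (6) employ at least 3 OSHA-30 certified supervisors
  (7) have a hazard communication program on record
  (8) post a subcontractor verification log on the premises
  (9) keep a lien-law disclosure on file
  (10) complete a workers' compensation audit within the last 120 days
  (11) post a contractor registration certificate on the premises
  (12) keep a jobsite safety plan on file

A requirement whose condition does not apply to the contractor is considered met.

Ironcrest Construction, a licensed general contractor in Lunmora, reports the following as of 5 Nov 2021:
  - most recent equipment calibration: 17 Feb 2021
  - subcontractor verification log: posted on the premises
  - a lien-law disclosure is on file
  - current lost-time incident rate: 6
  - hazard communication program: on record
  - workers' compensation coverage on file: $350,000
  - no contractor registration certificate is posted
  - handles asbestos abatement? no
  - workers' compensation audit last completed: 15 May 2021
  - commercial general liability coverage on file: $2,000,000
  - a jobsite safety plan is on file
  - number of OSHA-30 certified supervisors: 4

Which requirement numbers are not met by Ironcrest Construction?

1. workers' compensation coverage $350,000 < $375,000 → not met
2. condition 'handles asbestos abatement' does not hold → requirement n/a → met
3. commercial general liability coverage $2,000,000 ≥ $1,925,000 → met
4. lost-time incident rate 6 ≤ 6 → met
5. equipment calibration 261 days ago vs limit 270 → met
6. OSHA-30 certified supervisors 4 ≥ 3 → met
7. hazard communication program present → met
8. subcontractor verification log present → met
9. lien-law disclosure present → met
10. workers' compensation audit 174 days ago vs limit 120 → not met
11. contractor registration certificate absent → not met
12. jobsite safety plan present → met
Not met: 1, 10, 11

1, 10, 11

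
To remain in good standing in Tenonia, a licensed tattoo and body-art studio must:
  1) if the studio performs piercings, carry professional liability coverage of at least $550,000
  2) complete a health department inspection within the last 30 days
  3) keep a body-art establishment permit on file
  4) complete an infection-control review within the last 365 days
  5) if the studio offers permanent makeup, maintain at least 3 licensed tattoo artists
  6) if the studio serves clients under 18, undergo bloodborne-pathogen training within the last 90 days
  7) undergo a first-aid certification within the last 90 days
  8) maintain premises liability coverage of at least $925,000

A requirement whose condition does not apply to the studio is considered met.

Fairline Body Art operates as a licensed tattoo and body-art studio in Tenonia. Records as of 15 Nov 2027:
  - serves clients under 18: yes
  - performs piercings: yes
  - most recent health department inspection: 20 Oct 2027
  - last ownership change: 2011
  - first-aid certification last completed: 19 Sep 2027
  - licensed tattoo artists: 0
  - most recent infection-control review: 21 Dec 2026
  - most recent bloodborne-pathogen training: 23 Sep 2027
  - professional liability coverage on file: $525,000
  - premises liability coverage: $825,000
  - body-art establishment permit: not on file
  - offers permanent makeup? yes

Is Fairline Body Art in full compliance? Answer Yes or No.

No

1. condition 'performs piercings' holds; professional liability coverage $525,000 < $550,000 → not met
2. health department inspection 26 days ago vs limit 30 → met
3. body-art establishment permit absent → not met
4. infection-control review 329 days ago vs limit 365 → met
5. condition 'offers permanent makeup' holds; licensed tattoo artists 0 < 3 → not met
6. condition 'serves clients under 18' holds; bloodborne-pathogen training 53 days ago vs limit 90 → met
7. first-aid certification 57 days ago vs limit 90 → met
8. premises liability coverage $825,000 < $925,000 → not met
Not met: 1, 3, 5, 8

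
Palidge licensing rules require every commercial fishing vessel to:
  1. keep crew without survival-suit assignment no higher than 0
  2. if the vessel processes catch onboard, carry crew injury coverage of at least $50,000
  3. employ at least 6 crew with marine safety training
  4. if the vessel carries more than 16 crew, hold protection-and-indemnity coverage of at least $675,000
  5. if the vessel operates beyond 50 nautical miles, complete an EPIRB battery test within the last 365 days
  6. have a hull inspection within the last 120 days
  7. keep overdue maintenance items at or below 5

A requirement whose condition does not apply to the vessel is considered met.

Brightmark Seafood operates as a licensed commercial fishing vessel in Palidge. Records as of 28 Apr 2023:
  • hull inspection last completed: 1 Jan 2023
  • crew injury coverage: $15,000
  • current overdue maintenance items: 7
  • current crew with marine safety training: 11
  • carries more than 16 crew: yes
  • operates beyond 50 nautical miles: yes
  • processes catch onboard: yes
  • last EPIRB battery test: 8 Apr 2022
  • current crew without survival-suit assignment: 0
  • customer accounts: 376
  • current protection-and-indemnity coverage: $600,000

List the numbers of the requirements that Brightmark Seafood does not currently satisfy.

2, 4, 5, 7

1. crew without survival-suit assignment 0 ≤ 0 → met
2. condition 'processes catch onboard' holds; crew injury coverage $15,000 < $50,000 → not met
3. crew with marine safety training 11 ≥ 6 → met
4. condition 'carries more than 16 crew' holds; protection-and-indemnity coverage $600,000 < $675,000 → not met
5. condition 'operates beyond 50 nautical miles' holds; EPIRB battery test 385 days ago vs limit 365 → not met
6. hull inspection 117 days ago vs limit 120 → met
7. overdue maintenance items 7 > 5 → not met
Not met: 2, 4, 5, 7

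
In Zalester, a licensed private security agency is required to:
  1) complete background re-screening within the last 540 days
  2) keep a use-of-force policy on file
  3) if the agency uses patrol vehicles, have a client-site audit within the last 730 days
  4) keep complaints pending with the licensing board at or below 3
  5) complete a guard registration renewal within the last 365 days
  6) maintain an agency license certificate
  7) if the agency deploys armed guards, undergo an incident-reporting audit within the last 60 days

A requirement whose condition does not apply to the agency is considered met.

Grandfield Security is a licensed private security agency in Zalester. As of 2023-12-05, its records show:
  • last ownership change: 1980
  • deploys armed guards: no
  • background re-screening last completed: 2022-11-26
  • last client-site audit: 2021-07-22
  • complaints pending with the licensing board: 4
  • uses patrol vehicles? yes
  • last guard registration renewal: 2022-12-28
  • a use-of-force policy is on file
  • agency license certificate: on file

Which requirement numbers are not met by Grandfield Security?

3, 4

1. background re-screening 374 days ago vs limit 540 → met
2. use-of-force policy present → met
3. condition 'uses patrol vehicles' holds; client-site audit 866 days ago vs limit 730 → not met
4. complaints pending with the licensing board 4 > 3 → not met
5. guard registration renewal 342 days ago vs limit 365 → met
6. agency license certificate present → met
7. condition 'deploys armed guards' does not hold → requirement n/a → met
Not met: 3, 4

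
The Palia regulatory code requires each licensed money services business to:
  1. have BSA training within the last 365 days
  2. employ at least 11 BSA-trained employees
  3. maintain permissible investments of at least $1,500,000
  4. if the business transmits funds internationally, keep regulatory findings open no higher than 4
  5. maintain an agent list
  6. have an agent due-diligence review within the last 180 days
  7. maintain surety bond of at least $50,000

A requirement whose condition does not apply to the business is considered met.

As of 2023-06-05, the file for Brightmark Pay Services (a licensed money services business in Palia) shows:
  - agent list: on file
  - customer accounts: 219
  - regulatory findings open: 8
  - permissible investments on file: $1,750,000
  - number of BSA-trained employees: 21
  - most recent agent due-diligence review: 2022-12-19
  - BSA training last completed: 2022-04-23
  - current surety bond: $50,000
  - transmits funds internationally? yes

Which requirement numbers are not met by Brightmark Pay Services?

1, 4

1. BSA training 408 days ago vs limit 365 → not met
2. BSA-trained employees 21 ≥ 11 → met
3. permissible investments $1,750,000 ≥ $1,500,000 → met
4. condition 'transmits funds internationally' holds; regulatory findings open 8 > 4 → not met
5. agent list present → met
6. agent due-diligence review 168 days ago vs limit 180 → met
7. surety bond $50,000 ≥ $50,000 → met
Not met: 1, 4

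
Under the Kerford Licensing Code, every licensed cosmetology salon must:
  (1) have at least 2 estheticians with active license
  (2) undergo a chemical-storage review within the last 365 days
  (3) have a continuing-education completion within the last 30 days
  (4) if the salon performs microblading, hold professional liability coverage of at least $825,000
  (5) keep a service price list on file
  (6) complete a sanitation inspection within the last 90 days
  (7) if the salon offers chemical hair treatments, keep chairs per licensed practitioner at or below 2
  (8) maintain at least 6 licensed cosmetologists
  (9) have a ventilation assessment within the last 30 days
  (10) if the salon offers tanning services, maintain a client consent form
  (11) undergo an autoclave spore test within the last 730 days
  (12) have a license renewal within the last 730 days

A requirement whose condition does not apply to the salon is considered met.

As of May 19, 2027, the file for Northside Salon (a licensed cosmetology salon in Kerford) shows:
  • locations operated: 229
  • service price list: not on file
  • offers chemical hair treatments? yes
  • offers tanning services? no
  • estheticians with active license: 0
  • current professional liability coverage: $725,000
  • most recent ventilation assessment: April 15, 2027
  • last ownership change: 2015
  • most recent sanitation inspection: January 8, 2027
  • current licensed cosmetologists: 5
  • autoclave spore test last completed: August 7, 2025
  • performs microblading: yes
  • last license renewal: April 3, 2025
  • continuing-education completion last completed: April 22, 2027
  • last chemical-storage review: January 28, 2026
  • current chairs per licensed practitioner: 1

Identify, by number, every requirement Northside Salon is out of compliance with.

1. estheticians with active license 0 < 2 → not met
2. chemical-storage review 476 days ago vs limit 365 → not met
3. continuing-education completion 27 days ago vs limit 30 → met
4. condition 'performs microblading' holds; professional liability coverage $725,000 < $825,000 → not met
5. service price list absent → not met
6. sanitation inspection 131 days ago vs limit 90 → not met
7. condition 'offers chemical hair treatments' holds; chairs per licensed practitioner 1 ≤ 2 → met
8. licensed cosmetologists 5 < 6 → not met
9. ventilation assessment 34 days ago vs limit 30 → not met
10. condition 'offers tanning services' does not hold → requirement n/a → met
11. autoclave spore test 650 days ago vs limit 730 → met
12. license renewal 776 days ago vs limit 730 → not met
Not met: 1, 2, 4, 5, 6, 8, 9, 12

1, 2, 4, 5, 6, 8, 9, 12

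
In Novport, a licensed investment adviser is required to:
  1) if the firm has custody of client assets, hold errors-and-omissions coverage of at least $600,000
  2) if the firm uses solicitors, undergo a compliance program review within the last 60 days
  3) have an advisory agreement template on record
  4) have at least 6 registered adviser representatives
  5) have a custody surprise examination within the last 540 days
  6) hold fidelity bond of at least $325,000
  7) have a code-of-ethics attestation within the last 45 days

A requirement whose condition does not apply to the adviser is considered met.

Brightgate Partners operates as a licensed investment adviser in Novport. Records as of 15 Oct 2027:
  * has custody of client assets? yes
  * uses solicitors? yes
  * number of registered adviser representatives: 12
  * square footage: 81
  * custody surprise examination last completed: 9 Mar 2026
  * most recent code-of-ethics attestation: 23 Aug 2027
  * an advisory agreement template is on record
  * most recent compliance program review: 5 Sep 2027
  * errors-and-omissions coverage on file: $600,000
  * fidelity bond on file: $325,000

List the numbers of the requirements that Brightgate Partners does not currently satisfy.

5, 7

1. condition 'has custody of client assets' holds; errors-and-omissions coverage $600,000 ≥ $600,000 → met
2. condition 'uses solicitors' holds; compliance program review 40 days ago vs limit 60 → met
3. advisory agreement template present → met
4. registered adviser representatives 12 ≥ 6 → met
5. custody surprise examination 585 days ago vs limit 540 → not met
6. fidelity bond $325,000 ≥ $325,000 → met
7. code-of-ethics attestation 53 days ago vs limit 45 → not met
Not met: 5, 7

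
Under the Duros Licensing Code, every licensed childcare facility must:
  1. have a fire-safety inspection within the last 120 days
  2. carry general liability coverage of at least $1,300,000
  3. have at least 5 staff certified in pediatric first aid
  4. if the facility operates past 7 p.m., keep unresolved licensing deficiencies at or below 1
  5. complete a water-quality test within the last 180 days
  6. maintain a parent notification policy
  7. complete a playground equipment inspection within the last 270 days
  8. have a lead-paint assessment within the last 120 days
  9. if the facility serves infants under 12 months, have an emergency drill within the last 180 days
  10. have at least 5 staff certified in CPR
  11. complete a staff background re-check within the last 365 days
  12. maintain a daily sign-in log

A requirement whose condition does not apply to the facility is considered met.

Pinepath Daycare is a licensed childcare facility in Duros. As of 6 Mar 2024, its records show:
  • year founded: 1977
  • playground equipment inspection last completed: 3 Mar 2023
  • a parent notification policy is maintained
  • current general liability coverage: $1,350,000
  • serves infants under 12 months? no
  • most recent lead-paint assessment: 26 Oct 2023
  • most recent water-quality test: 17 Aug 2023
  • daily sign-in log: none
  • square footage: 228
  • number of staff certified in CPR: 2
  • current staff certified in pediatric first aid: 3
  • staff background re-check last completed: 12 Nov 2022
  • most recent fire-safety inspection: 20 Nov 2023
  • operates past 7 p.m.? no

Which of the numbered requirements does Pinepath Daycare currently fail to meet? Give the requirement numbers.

3, 5, 7, 8, 10, 11, 12

1. fire-safety inspection 107 days ago vs limit 120 → met
2. general liability coverage $1,350,000 ≥ $1,300,000 → met
3. staff certified in pediatric first aid 3 < 5 → not met
4. condition 'operates past 7 p.m.' does not hold → requirement n/a → met
5. water-quality test 202 days ago vs limit 180 → not met
6. parent notification policy present → met
7. playground equipment inspection 369 days ago vs limit 270 → not met
8. lead-paint assessment 132 days ago vs limit 120 → not met
9. condition 'serves infants under 12 months' does not hold → requirement n/a → met
10. staff certified in CPR 2 < 5 → not met
11. staff background re-check 480 days ago vs limit 365 → not met
12. daily sign-in log absent → not met
Not met: 3, 5, 7, 8, 10, 11, 12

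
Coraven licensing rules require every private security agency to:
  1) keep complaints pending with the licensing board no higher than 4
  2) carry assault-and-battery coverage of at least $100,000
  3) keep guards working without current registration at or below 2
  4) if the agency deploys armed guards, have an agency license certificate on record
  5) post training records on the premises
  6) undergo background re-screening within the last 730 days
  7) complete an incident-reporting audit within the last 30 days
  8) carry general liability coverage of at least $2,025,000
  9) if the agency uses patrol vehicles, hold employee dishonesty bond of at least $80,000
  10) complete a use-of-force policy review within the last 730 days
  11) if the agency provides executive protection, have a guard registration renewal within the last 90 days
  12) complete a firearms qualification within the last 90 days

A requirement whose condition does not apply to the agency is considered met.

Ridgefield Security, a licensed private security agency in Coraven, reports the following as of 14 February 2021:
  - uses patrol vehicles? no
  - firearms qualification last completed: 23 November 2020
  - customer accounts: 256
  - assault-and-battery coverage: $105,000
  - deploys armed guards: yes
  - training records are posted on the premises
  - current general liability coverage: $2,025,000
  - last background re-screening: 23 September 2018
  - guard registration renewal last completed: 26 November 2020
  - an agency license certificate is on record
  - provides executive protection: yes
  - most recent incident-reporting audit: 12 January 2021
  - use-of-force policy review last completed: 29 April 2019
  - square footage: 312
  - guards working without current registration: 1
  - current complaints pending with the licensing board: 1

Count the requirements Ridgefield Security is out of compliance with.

2

1. complaints pending with the licensing board 1 ≤ 4 → met
2. assault-and-battery coverage $105,000 ≥ $100,000 → met
3. guards working without current registration 1 ≤ 2 → met
4. condition 'deploys armed guards' holds; agency license certificate present → met
5. training records present → met
6. background re-screening 875 days ago vs limit 730 → not met
7. incident-reporting audit 33 days ago vs limit 30 → not met
8. general liability coverage $2,025,000 ≥ $2,025,000 → met
9. condition 'uses patrol vehicles' does not hold → requirement n/a → met
10. use-of-force policy review 657 days ago vs limit 730 → met
11. condition 'provides executive protection' holds; guard registration renewal 80 days ago vs limit 90 → met
12. firearms qualification 83 days ago vs limit 90 → met
Not met: 2 of 12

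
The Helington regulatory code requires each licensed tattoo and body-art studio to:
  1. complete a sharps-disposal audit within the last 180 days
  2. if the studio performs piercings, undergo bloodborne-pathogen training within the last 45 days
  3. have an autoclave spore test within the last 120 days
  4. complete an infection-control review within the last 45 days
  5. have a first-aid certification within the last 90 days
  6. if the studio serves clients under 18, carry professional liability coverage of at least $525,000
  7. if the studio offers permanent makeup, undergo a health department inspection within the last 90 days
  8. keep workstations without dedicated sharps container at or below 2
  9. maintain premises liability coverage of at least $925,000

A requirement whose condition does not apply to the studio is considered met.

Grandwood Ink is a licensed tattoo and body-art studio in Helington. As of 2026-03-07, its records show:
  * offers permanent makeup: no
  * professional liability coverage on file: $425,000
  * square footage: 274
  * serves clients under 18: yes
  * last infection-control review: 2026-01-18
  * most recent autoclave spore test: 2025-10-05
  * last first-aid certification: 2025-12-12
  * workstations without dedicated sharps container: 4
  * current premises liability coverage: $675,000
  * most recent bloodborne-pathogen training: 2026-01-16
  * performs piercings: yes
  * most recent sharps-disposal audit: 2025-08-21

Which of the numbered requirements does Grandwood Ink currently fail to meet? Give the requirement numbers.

1, 2, 3, 4, 6, 8, 9

1. sharps-disposal audit 198 days ago vs limit 180 → not met
2. condition 'performs piercings' holds; bloodborne-pathogen training 50 days ago vs limit 45 → not met
3. autoclave spore test 153 days ago vs limit 120 → not met
4. infection-control review 48 days ago vs limit 45 → not met
5. first-aid certification 85 days ago vs limit 90 → met
6. condition 'serves clients under 18' holds; professional liability coverage $425,000 < $525,000 → not met
7. condition 'offers permanent makeup' does not hold → requirement n/a → met
8. workstations without dedicated sharps container 4 > 2 → not met
9. premises liability coverage $675,000 < $925,000 → not met
Not met: 1, 2, 3, 4, 6, 8, 9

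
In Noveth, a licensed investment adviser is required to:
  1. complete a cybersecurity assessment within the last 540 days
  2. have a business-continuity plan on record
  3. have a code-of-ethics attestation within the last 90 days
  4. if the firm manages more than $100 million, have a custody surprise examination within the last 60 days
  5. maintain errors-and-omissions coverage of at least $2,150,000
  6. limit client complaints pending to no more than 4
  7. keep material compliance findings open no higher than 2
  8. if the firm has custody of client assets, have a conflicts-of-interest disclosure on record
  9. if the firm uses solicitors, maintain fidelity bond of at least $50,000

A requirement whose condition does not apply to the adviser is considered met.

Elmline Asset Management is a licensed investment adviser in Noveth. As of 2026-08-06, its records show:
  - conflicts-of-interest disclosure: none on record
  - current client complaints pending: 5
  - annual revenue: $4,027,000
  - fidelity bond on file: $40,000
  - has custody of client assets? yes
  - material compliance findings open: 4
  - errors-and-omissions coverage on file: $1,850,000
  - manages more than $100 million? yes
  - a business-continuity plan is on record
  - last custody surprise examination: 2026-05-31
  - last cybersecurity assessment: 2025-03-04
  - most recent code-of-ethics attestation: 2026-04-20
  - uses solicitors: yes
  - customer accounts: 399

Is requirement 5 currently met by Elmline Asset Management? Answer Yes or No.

No

5. errors-and-omissions coverage $1,850,000 < $2,150,000 → not met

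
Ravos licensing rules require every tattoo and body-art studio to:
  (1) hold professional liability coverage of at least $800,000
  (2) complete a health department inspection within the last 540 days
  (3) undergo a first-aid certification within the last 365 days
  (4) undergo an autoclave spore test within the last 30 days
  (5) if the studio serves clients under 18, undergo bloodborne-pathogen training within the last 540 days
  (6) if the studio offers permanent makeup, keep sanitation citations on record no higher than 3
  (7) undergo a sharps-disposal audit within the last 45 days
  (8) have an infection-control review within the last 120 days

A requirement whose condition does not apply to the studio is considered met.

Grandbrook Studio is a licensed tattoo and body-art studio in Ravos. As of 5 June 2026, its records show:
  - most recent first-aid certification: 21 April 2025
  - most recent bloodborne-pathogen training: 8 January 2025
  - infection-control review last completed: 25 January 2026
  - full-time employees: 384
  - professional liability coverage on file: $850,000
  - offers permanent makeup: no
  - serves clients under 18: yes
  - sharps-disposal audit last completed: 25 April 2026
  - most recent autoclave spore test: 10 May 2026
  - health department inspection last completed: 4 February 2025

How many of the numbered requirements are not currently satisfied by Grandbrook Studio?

2

1. professional liability coverage $850,000 ≥ $800,000 → met
2. health department inspection 486 days ago vs limit 540 → met
3. first-aid certification 410 days ago vs limit 365 → not met
4. autoclave spore test 26 days ago vs limit 30 → met
5. condition 'serves clients under 18' holds; bloodborne-pathogen training 513 days ago vs limit 540 → met
6. condition 'offers permanent makeup' does not hold → requirement n/a → met
7. sharps-disposal audit 41 days ago vs limit 45 → met
8. infection-control review 131 days ago vs limit 120 → not met
Not met: 2 of 8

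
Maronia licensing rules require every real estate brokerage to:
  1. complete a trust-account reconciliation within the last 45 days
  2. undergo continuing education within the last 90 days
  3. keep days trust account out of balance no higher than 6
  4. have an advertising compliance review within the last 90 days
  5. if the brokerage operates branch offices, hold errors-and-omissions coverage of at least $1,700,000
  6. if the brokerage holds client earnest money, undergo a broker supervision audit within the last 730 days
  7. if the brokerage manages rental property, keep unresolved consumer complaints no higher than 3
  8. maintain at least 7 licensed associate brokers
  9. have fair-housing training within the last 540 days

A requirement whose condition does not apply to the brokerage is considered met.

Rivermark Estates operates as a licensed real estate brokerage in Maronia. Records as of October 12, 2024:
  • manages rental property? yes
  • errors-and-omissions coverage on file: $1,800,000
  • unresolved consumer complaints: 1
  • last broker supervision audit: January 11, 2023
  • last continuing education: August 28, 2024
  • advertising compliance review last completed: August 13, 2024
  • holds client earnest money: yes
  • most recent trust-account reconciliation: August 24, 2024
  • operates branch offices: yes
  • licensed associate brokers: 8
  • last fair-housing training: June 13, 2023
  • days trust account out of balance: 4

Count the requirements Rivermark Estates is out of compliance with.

1. trust-account reconciliation 49 days ago vs limit 45 → not met
2. continuing education 45 days ago vs limit 90 → met
3. days trust account out of balance 4 ≤ 6 → met
4. advertising compliance review 60 days ago vs limit 90 → met
5. condition 'operates branch offices' holds; errors-and-omissions coverage $1,800,000 ≥ $1,700,000 → met
6. condition 'holds client earnest money' holds; broker supervision audit 640 days ago vs limit 730 → met
7. condition 'manages rental property' holds; unresolved consumer complaints 1 ≤ 3 → met
8. licensed associate brokers 8 ≥ 7 → met
9. fair-housing training 487 days ago vs limit 540 → met
Not met: 1 of 9

1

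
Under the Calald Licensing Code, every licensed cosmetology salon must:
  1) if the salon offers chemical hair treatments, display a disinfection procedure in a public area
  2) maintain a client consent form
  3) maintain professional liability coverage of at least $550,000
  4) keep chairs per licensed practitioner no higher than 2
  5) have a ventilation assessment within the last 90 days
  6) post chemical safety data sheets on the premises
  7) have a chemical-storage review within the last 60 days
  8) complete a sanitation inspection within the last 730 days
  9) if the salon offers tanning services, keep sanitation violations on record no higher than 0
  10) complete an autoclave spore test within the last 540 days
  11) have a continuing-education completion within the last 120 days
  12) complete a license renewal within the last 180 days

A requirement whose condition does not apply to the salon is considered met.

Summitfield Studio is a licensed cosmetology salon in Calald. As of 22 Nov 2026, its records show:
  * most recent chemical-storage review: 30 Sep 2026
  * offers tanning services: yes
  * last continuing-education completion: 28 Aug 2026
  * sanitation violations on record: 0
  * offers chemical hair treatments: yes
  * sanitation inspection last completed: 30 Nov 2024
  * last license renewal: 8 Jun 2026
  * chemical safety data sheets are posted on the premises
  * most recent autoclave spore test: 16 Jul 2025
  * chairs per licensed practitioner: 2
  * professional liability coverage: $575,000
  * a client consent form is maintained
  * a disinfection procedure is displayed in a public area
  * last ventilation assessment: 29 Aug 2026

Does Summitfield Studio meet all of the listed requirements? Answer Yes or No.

Yes

1. condition 'offers chemical hair treatments' holds; disinfection procedure present → met
2. client consent form present → met
3. professional liability coverage $575,000 ≥ $550,000 → met
4. chairs per licensed practitioner 2 ≤ 2 → met
5. ventilation assessment 85 days ago vs limit 90 → met
6. chemical safety data sheets present → met
7. chemical-storage review 53 days ago vs limit 60 → met
8. sanitation inspection 722 days ago vs limit 730 → met
9. condition 'offers tanning services' holds; sanitation violations on record 0 ≤ 0 → met
10. autoclave spore test 494 days ago vs limit 540 → met
11. continuing-education completion 86 days ago vs limit 120 → met
12. license renewal 167 days ago vs limit 180 → met
All met.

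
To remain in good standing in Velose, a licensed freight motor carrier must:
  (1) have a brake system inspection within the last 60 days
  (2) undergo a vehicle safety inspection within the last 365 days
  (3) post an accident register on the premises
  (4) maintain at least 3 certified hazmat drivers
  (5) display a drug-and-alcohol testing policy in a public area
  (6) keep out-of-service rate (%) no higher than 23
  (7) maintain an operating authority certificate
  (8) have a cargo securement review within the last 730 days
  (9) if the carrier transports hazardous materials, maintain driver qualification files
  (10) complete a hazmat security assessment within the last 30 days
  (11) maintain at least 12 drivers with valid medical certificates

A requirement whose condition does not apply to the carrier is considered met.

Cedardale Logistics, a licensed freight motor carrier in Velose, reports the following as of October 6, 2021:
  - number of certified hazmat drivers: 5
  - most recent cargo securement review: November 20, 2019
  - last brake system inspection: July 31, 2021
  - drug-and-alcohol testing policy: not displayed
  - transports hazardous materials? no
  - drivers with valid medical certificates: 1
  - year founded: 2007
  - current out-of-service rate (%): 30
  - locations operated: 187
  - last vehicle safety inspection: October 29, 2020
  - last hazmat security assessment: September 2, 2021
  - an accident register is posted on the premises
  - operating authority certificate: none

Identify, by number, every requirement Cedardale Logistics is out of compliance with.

1. brake system inspection 67 days ago vs limit 60 → not met
2. vehicle safety inspection 342 days ago vs limit 365 → met
3. accident register present → met
4. certified hazmat drivers 5 ≥ 3 → met
5. drug-and-alcohol testing policy absent → not met
6. out-of-service rate (%) 30 > 23 → not met
7. operating authority certificate absent → not met
8. cargo securement review 686 days ago vs limit 730 → met
9. condition 'transports hazardous materials' does not hold → requirement n/a → met
10. hazmat security assessment 34 days ago vs limit 30 → not met
11. drivers with valid medical certificates 1 < 12 → not met
Not met: 1, 5, 6, 7, 10, 11

1, 5, 6, 7, 10, 11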